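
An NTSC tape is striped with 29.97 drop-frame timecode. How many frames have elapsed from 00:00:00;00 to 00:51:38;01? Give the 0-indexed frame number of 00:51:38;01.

92849

As if non-drop at 30 labels/s: (0 × 3600 + 51 × 60 + 38) × 30 + 1 = 92941.
Minute boundaries passed: 51; those not divisible by 10: 51 − 5 = 46; dropped labels = 2 × 46 = 92.
Actual frame index = 92941 − 92 = 92849.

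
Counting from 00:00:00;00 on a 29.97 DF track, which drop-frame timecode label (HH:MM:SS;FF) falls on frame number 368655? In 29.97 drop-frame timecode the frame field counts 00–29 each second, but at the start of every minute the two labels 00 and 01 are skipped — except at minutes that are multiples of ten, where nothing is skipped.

Ten DF minutes hold 17982 frames, so frame 368655 lies in block 20 (frames 359640–377621) with 9015 frames into that block.
The block's first minute is 1800 frames and the rest 1798 each; 9015 frames reaches minute 5, so 20 × 18 + 5 × 2 = 370 labels have been skipped so far.
Adding those back, label number 368655 + 370 = 369025 at 30 labels/s is 12300 s + 25 f = 3 h 25 min 0 s frame 25, i.e. 03:25:00;25.

03:25:00;25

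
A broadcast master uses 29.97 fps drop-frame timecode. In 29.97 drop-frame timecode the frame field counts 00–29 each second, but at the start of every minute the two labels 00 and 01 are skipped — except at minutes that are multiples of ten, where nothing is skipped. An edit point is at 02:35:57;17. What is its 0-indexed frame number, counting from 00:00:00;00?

280447

Complete 10-minute blocks: 15, each 17982 frames → 269730.
Remaining 5 whole minutes in the current block: 1800 + 4 × 1798 = 8992 frames.
Within the current minute: 57 × 30 + 17 − 2 = 1725 (labels ;00/;01 skipped at this minute). Total = 269730 + 8992 + 1725 = 280447.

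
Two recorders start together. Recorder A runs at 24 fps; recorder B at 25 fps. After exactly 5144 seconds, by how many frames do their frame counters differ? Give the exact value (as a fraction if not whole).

5144 frames

A emits 24 × 5144 = 123456 frames; B emits 25 × 5144 = 128600.
Difference = 5144 frames; B is ahead of A.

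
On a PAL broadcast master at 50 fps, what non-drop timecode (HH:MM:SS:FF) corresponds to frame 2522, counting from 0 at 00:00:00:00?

00:00:50:22

2522 ÷ 50 = 50 full seconds, remainder 22 frames.
50 s = 0 h 0 min 50 s.
Timecode: 00:00:50:22.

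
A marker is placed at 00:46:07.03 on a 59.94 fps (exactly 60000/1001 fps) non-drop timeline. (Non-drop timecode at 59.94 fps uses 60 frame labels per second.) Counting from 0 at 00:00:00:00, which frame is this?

Total seconds to the label: (0 × 3600 + 46 × 60 + 7) = 2767.
Frame index = 2767 × 60 + 3 = 166023.

166023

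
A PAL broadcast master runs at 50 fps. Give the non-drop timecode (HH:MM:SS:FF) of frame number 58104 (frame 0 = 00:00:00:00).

00:19:22:04

58104 ÷ 50 = 1162 full seconds, remainder 4 frames.
1162 s = 0 h 19 min 22 s.
Timecode: 00:19:22:04.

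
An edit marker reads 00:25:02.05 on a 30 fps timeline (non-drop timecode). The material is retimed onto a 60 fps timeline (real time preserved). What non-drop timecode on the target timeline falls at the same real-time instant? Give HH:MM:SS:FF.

00:25:02:10

Source frame index: (0×3600 + 25×60 + 2) × 30 + 5 = 45065.
Real time: 45065 / (30) = 9013/6 s.
Target frame: (9013/6) × (60) = 90130.
At 60 labels/s: frame 90130 → 00:25:02:10.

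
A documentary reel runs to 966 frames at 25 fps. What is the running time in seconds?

38.64 seconds

Running time = 966 / (25) = 38.64 s.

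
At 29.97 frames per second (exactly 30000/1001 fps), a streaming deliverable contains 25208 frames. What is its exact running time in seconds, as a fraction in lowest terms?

3154151/3750 seconds

Running time = 25208 ÷ (30000/1001) = 25208 × 1001/30000 = 3154151/3750 s.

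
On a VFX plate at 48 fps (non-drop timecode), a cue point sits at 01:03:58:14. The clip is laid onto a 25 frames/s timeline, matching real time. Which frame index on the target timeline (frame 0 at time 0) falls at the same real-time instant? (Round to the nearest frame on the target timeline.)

frame 95957

Source frame index: (1×3600 + 3×60 + 58) × 48 + 14 = 184238.
Real time: 184238 / (48) = 92119/24 s.
Target frame: (92119/24) × (25) = 2302975/24 ≈ 95957.292 → 95957.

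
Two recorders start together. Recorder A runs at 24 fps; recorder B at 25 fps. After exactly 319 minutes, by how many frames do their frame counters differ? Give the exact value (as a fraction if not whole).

319 min = 19140 s.
A emits 24 × 19140 = 459360 frames; B emits 25 × 19140 = 478500.
Difference = 19140 frames; B is ahead of A.

19140 frames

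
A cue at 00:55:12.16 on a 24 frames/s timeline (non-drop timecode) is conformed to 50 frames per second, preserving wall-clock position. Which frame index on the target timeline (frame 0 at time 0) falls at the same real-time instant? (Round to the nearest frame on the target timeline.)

Source frame index: (0×3600 + 55×60 + 12) × 24 + 16 = 79504.
Real time: 79504 / (24) = 9938/3 s.
Target frame: (9938/3) × (50) = 496900/3 ≈ 165633.333 → 165633.

frame 165633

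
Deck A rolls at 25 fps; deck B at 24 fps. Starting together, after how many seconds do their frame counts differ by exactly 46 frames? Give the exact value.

The gap grows by |24 − 25| = 1 frame per second.
Time for a 46-frame gap: 46 ÷ (1) = 46 s.

46 seconds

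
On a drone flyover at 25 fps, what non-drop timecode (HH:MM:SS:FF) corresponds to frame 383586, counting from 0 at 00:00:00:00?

383586 ÷ 25 = 15343 full seconds, remainder 11 frames.
15343 s = 4 h 15 min 43 s.
Timecode: 04:15:43:11.

04:15:43:11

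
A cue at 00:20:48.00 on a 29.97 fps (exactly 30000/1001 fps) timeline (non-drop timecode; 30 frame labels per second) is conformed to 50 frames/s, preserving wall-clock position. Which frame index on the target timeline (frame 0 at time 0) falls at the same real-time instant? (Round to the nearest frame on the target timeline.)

Source frame index: (0×3600 + 20×60 + 48) × 30 + 0 = 37440.
Real time: 37440 / (30000/1001) = 156156/125 s.
Target frame: (156156/125) × (50) = 312312/5 ≈ 62462.400 → 62462.

frame 62462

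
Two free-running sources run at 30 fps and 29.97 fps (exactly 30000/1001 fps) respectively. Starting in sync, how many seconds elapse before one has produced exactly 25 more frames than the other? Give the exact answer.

The gap grows by |30000/1001 − 30| = 30/1001 frames per second.
Time for a 25-frame gap: 25 ÷ (30/1001) = 5005/6 s.

5005/6 seconds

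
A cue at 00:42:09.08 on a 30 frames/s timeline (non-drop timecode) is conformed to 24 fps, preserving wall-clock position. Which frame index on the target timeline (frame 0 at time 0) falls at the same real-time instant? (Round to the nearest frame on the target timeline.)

Source frame index: (0×3600 + 42×60 + 9) × 30 + 8 = 75878.
Real time: 75878 / (30) = 37939/15 s.
Target frame: (37939/15) × (24) = 303512/5 ≈ 60702.400 → 60702.

frame 60702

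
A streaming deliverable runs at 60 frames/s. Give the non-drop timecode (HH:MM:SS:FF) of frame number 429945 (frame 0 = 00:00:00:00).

01:59:25:45

429945 ÷ 60 = 7165 full seconds, remainder 45 frames.
7165 s = 1 h 59 min 25 s.
Timecode: 01:59:25:45.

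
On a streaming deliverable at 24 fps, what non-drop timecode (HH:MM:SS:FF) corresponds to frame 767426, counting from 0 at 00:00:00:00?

767426 ÷ 24 = 31976 full seconds, remainder 2 frames.
31976 s = 8 h 52 min 56 s.
Timecode: 08:52:56:02.

08:52:56:02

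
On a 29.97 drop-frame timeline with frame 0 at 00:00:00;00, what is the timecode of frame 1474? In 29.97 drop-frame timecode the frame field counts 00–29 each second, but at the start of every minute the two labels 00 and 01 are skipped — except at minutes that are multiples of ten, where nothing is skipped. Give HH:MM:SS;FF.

Ten DF minutes hold 17982 frames, so frame 1474 lies in block 0 (frames 0–17981) with 1474 frames into that block.
The block's first minute is 1800 frames and the rest 1798 each; 1474 frames reaches minute 0, so 0 × 18 + 0 × 2 = 0 labels have been skipped so far.
Adding those back, label number 1474 + 0 = 1474 at 30 labels/s is 49 s + 4 f = 0 h 0 min 49 s frame 4, i.e. 00:00:49;04.

00:00:49;04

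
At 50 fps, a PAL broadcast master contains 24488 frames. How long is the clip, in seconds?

Running time = 24488 / (50) = 489.76 s.

489.76 seconds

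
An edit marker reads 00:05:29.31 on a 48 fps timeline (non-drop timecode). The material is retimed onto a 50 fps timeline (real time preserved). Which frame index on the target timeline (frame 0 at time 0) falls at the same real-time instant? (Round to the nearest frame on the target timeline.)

frame 16482

Source frame index: (0×3600 + 5×60 + 29) × 48 + 31 = 15823.
Real time: 15823 / (48) = 15823/48 s.
Target frame: (15823/48) × (50) = 395575/24 ≈ 16482.292 → 16482.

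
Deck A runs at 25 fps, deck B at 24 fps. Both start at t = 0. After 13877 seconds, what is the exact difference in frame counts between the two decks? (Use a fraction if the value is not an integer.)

13877 frames

A emits 25 × 13877 = 346925 frames; B emits 24 × 13877 = 333048.
Difference = 13877 frames; B is behind A.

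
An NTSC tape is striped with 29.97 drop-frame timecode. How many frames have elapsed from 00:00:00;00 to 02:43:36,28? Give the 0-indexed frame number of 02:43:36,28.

Complete 10-minute blocks: 16, each 17982 frames → 287712.
Remaining 3 whole minutes in the current block: 1800 + 2 × 1798 = 5396 frames.
Within the current minute: 36 × 30 + 28 − 2 = 1106 (labels ;00/;01 skipped at this minute). Total = 287712 + 5396 + 1106 = 294214.

294214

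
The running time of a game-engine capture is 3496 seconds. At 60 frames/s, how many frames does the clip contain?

209760 frames

Frames = 3496 × 60 = 209760.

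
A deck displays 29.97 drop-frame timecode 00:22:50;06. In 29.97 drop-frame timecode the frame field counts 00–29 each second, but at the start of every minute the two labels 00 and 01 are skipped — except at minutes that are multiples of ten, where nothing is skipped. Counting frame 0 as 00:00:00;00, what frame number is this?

41066

As if non-drop at 30 labels/s: (0 × 3600 + 22 × 60 + 50) × 30 + 6 = 41106.
Minute boundaries passed: 22; those not divisible by 10: 22 − 2 = 20; dropped labels = 2 × 20 = 40.
Actual frame index = 41106 − 40 = 41066.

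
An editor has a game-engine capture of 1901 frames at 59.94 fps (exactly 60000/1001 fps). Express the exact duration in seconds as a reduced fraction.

1902901/60000 seconds

Running time = 1901 ÷ (60000/1001) = 1901 × 1001/60000 = 1902901/60000 s.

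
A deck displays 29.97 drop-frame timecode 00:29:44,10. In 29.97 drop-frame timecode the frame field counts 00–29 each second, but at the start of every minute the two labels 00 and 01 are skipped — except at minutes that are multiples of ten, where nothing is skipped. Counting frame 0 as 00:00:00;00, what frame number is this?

As if non-drop at 30 labels/s: (0 × 3600 + 29 × 60 + 44) × 30 + 10 = 53530.
Minute boundaries passed: 29; those not divisible by 10: 29 − 2 = 27; dropped labels = 2 × 27 = 54.
Actual frame index = 53530 − 54 = 53476.

53476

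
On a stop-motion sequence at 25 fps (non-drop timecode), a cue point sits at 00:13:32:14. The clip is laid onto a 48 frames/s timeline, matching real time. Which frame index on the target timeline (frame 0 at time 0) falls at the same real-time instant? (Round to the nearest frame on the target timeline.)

frame 39003

Source frame index: (0×3600 + 13×60 + 32) × 25 + 14 = 20314.
Real time: 20314 / (25) = 20314/25 s.
Target frame: (20314/25) × (48) = 975072/25 ≈ 39002.880 → 39003.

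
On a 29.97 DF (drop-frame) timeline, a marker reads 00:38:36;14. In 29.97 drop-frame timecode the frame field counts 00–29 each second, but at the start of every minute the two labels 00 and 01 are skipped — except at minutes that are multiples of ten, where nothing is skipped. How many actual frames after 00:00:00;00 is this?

As if non-drop at 30 labels/s: (0 × 3600 + 38 × 60 + 36) × 30 + 14 = 69494.
Minute boundaries passed: 38; those not divisible by 10: 38 − 3 = 35; dropped labels = 2 × 35 = 70.
Actual frame index = 69494 − 70 = 69424.

69424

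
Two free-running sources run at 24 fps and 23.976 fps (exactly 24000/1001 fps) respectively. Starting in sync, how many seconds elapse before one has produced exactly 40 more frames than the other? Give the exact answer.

5005/3 seconds

The gap grows by |24000/1001 − 24| = 24/1001 frames per second.
Time for a 40-frame gap: 40 ÷ (24/1001) = 5005/3 s.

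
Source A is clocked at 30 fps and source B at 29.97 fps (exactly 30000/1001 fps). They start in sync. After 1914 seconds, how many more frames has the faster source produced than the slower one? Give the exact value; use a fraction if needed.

5220/91 frames

A emits 30 × 1914 = 57420 frames; B emits 30000/1001 × 1914 = 5220000/91.
Difference = 5220/91 frames (≈ 57.3626); B is behind A.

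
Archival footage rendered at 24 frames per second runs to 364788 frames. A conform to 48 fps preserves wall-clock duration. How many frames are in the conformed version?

Target frames = source frames × (target rate / source rate) = 364788 × (48)/(24) = 364788 × 2 = 729576.

729576 frames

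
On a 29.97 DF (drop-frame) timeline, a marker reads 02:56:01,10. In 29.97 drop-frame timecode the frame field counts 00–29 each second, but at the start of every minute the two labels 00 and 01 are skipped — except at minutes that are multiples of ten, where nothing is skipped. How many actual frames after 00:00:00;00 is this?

316522

As if non-drop at 30 labels/s: (2 × 3600 + 56 × 60 + 1) × 30 + 10 = 316840.
Minute boundaries passed: 176; those not divisible by 10: 176 − 17 = 159; dropped labels = 2 × 159 = 318.
Actual frame index = 316840 − 318 = 316522.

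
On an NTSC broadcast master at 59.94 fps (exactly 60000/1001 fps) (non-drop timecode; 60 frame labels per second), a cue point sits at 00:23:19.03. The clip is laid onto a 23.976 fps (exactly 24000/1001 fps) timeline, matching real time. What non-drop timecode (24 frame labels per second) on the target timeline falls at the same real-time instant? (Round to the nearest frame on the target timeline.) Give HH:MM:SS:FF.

Source frame index: (0×3600 + 23×60 + 19) × 60 + 3 = 83943.
Real time: 83943 / (60000/1001) = 28008981/20000 s.
Target frame: (28008981/20000) × (24000/1001) = 167886/5 ≈ 33577.200 → 33577.
At 24 labels/s: frame 33577 → 00:23:19:01.

00:23:19:01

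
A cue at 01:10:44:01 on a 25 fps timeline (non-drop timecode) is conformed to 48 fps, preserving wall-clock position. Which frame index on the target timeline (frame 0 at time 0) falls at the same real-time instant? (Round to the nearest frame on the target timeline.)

frame 203714

Source frame index: (1×3600 + 10×60 + 44) × 25 + 1 = 106101.
Real time: 106101 / (25) = 106101/25 s.
Target frame: (106101/25) × (48) = 5092848/25 ≈ 203713.920 → 203714.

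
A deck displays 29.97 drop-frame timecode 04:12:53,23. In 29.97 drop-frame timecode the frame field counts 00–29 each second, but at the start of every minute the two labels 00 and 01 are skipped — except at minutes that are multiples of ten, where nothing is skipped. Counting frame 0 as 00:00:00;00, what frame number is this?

454759

Complete 10-minute blocks: 25, each 17982 frames → 449550.
Remaining 2 whole minutes in the current block: 1800 + 1 × 1798 = 3598 frames.
Within the current minute: 53 × 30 + 23 − 2 = 1611 (labels ;00/;01 skipped at this minute). Total = 449550 + 3598 + 1611 = 454759.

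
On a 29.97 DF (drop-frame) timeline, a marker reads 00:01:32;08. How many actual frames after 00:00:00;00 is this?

As if non-drop at 30 labels/s: (0 × 3600 + 1 × 60 + 32) × 30 + 8 = 2768.
Minute boundaries passed: 1; those not divisible by 10: 1 − 0 = 1; dropped labels = 2 × 1 = 2.
Actual frame index = 2768 − 2 = 2766.

2766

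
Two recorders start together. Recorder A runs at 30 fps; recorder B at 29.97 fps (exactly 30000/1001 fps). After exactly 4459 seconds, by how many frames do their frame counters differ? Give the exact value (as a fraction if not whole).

A emits 30 × 4459 = 133770 frames; B emits 30000/1001 × 4459 = 1470000/11.
Difference = 1470/11 frames (≈ 133.6364); B is behind A.

1470/11 frames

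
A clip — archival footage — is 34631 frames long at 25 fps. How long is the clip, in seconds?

1385.24 seconds

Running time = 34631 / (25) = 1385.24 s.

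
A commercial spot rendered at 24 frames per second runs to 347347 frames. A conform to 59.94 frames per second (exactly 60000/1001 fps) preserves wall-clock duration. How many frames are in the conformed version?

867500 frames

Target frames = source frames × (target rate / source rate) = 347347 × (60000/1001)/(24) = 347347 × 2500/1001 = 867500.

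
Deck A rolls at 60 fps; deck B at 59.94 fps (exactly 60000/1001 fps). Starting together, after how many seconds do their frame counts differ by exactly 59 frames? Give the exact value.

The gap grows by |60000/1001 − 60| = 60/1001 frames per second.
Time for a 59-frame gap: 59 ÷ (60/1001) = 59059/60 s.

59059/60 seconds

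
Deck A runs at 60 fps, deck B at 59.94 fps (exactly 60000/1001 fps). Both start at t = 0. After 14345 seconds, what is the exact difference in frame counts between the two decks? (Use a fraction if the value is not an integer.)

860700/1001 frames

A emits 60 × 14345 = 860700 frames; B emits 60000/1001 × 14345 = 860700000/1001.
Difference = 860700/1001 frames (≈ 859.8402); B is behind A.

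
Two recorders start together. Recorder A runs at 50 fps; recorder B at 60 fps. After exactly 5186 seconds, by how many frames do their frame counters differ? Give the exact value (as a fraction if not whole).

51860 frames

A emits 50 × 5186 = 259300 frames; B emits 60 × 5186 = 311160.
Difference = 51860 frames; B is ahead of A.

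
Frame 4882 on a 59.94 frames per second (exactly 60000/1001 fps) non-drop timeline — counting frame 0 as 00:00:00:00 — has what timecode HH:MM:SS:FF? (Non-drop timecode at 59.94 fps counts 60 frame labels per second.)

00:01:21:22

4882 ÷ 60 = 81 full seconds, remainder 22 frames.
81 s = 0 h 1 min 21 s.
Timecode: 00:01:21:22.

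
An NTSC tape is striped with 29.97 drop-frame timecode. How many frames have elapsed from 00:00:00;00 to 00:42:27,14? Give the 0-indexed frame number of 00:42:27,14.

Complete 10-minute blocks: 4, each 17982 frames → 71928.
Remaining 2 whole minutes in the current block: 1800 + 1 × 1798 = 3598 frames.
Within the current minute: 27 × 30 + 14 − 2 = 822 (labels ;00/;01 skipped at this minute). Total = 71928 + 3598 + 822 = 76348.

76348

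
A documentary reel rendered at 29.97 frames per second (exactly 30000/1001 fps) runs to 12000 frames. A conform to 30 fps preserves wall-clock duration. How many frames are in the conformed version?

12012 frames

Target frames = source frames × (target rate / source rate) = 12000 × (30)/(30000/1001) = 12000 × 1001/1000 = 12012.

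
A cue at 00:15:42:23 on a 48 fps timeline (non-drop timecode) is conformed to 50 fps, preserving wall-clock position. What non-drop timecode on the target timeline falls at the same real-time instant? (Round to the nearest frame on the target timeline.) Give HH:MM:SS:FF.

Source frame index: (0×3600 + 15×60 + 42) × 48 + 23 = 45239.
Real time: 45239 / (48) = 45239/48 s.
Target frame: (45239/48) × (50) = 1130975/24 ≈ 47123.958 → 47124.
At 50 labels/s: frame 47124 → 00:15:42:24.

00:15:42:24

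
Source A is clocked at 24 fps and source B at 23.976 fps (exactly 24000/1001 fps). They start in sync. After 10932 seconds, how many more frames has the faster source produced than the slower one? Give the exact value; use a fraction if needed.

A emits 24 × 10932 = 262368 frames; B emits 24000/1001 × 10932 = 262368000/1001.
Difference = 262368/1001 frames (≈ 262.1059); B is behind A.

262368/1001 frames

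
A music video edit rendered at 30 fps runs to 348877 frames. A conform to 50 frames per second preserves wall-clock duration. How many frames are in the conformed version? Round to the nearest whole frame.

Frames at target rate = 348877 × (50) / (30) = 1744385/3 ≈ 581461.667.
Nearest whole frame: 581462.

581462 frames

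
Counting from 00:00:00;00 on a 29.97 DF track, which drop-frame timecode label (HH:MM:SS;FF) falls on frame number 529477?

Each 10-minute DF block holds 10 × 60 × 30 − 9 × 2 = 17982 frames. 529477 ÷ 17982 → 29 full blocks, remainder 7999.
Within the partial block the first minute is 1800 frames and each further minute 1798, so 4 further minute boundaries passed. Total skipped labels = 18 × 29 + 2 × 4 = 530.
Non-drop label index = 529477 + 530 = 530007; at 30 labels/s that is 04:54:26:27, i.e. DF 04:54:26;27.

04:54:26;27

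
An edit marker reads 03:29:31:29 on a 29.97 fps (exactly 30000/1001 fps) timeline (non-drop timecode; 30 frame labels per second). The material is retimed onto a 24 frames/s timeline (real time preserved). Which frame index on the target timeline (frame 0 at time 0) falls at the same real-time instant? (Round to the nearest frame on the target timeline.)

frame 302029

Source frame index: (3×3600 + 29×60 + 31) × 30 + 29 = 377159.
Real time: 377159 / (30000/1001) = 377536159/30000 s.
Target frame: (377536159/30000) × (24) = 377536159/1250 ≈ 302028.927 → 302029.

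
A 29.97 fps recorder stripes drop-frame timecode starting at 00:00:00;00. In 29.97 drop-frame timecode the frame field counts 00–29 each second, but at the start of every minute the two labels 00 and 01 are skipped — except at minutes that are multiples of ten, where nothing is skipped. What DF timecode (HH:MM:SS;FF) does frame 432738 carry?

Ten DF minutes hold 17982 frames, so frame 432738 lies in block 24 (frames 431568–449549) with 1170 frames into that block.
The block's first minute is 1800 frames and the rest 1798 each; 1170 frames reaches minute 0, so 24 × 18 + 0 × 2 = 432 labels have been skipped so far.
Adding those back, label number 432738 + 432 = 433170 at 30 labels/s is 14439 s + 0 f = 4 h 0 min 39 s frame 0, i.e. 04:00:39;00.

04:00:39;00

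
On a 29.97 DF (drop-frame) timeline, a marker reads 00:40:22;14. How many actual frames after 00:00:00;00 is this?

Complete 10-minute blocks: 4, each 17982 frames → 71928.
Remaining 0 whole minutes in the current block: 0 frames.
Within the current minute: 22 × 30 + 14 = 674. Total = 71928 + 0 + 674 = 72602.

72602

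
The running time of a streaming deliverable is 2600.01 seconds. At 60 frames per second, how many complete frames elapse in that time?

156000 frames

Frames = 2600.01 × 60 = 780003/5 ≈ 156000.6000.
Complete frames: 156000.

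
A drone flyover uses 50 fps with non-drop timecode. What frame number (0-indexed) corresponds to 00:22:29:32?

67482

Total seconds to the label: (0 × 3600 + 22 × 60 + 29) = 1349.
Frame index = 1349 × 50 + 32 = 67482.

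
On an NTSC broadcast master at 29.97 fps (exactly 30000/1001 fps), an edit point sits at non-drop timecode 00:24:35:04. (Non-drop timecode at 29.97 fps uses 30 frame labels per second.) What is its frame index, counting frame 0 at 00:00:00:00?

Total seconds to the label: (0 × 3600 + 24 × 60 + 35) = 1475.
Frame index = 1475 × 30 + 4 = 44254.

44254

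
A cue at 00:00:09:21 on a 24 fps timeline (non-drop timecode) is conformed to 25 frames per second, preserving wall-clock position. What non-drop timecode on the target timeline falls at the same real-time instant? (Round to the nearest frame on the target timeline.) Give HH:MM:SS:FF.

Source frame index: (0×3600 + 0×60 + 9) × 24 + 21 = 237.
Real time: 237 / (24) = 79/8 s.
Target frame: (79/8) × (25) = 1975/8 ≈ 246.875 → 247.
At 25 labels/s: frame 247 → 00:00:09:22.

00:00:09:22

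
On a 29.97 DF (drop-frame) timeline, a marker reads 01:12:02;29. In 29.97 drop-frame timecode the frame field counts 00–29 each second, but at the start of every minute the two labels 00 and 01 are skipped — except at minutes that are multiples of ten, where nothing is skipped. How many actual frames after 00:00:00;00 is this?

As if non-drop at 30 labels/s: (1 × 3600 + 12 × 60 + 2) × 30 + 29 = 129689.
Minute boundaries passed: 72; those not divisible by 10: 72 − 7 = 65; dropped labels = 2 × 65 = 130.
Actual frame index = 129689 − 130 = 129559.

129559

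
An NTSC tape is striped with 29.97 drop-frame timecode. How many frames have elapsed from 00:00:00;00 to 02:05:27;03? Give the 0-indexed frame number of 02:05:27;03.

225587

As if non-drop at 30 labels/s: (2 × 3600 + 5 × 60 + 27) × 30 + 3 = 225813.
Minute boundaries passed: 125; those not divisible by 10: 125 − 12 = 113; dropped labels = 2 × 113 = 226.
Actual frame index = 225813 − 226 = 225587.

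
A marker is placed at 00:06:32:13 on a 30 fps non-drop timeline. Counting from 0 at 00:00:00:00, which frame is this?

Total seconds to the label: (0 × 3600 + 6 × 60 + 32) = 392.
Frame index = 392 × 30 + 13 = 11773.

frame 11773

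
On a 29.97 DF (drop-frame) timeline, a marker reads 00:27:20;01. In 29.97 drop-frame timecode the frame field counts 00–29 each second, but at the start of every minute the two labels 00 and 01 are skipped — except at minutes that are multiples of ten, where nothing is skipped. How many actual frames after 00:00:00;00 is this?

Complete 10-minute blocks: 2, each 17982 frames → 35964.
Remaining 7 whole minutes in the current block: 1800 + 6 × 1798 = 12588 frames.
Within the current minute: 20 × 30 + 1 − 2 = 599 (labels ;00/;01 skipped at this minute). Total = 35964 + 12588 + 599 = 49151.

49151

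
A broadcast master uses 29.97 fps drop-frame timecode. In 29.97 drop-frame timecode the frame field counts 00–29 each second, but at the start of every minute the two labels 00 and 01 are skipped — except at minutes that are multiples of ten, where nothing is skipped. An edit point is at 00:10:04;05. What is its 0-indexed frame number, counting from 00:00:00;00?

18107

Complete 10-minute blocks: 1, each 17982 frames → 17982.
Remaining 0 whole minutes in the current block: 0 frames.
Within the current minute: 4 × 30 + 5 = 125. Total = 17982 + 0 + 125 = 18107.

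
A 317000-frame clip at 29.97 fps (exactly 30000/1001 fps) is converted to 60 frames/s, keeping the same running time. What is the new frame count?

Target frames = source frames × (target rate / source rate) = 317000 × (60)/(30000/1001) = 317000 × 1001/500 = 634634.

634634 frames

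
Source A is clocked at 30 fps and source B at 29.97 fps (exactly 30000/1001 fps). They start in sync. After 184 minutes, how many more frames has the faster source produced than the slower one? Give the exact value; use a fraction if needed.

331200/1001 frames

184 min = 11040 s.
A emits 30 × 11040 = 331200 frames; B emits 30000/1001 × 11040 = 331200000/1001.
Difference = 331200/1001 frames (≈ 330.8691); B is behind A.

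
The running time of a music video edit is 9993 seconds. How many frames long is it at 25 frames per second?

Frames = 9993 × 25 = 249825.

249825 frames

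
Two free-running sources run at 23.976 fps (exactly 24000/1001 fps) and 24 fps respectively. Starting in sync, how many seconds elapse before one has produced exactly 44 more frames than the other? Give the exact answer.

11011/6 seconds

The gap grows by |24 − 24000/1001| = 24/1001 frames per second.
Time for a 44-frame gap: 44 ÷ (24/1001) = 11011/6 s.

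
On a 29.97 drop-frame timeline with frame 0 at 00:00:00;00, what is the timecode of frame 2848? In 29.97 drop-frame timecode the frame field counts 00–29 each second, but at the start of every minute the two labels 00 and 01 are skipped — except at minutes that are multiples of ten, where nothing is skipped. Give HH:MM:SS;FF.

00:01:35;00

Ten DF minutes hold 17982 frames, so frame 2848 lies in block 0 (frames 0–17981) with 2848 frames into that block.
The block's first minute is 1800 frames and the rest 1798 each; 2848 frames reaches minute 1, so 0 × 18 + 1 × 2 = 2 labels have been skipped so far.
Adding those back, label number 2848 + 2 = 2850 at 30 labels/s is 95 s + 0 f = 0 h 1 min 35 s frame 0, i.e. 00:01:35;00.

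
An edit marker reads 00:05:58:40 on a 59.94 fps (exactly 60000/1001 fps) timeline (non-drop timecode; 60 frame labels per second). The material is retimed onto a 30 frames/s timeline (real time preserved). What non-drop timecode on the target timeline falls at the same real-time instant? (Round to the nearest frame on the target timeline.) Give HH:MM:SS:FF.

00:05:59:01

Source frame index: (0×3600 + 5×60 + 58) × 60 + 40 = 21520.
Real time: 21520 / (60000/1001) = 269269/750 s.
Target frame: (269269/750) × (30) = 269269/25 ≈ 10770.760 → 10771.
At 30 labels/s: frame 10771 → 00:05:59:01.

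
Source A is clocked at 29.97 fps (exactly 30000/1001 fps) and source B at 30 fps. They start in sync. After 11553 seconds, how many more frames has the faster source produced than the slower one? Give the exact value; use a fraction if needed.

A emits 30000/1001 × 11553 = 346590000/1001 frames; B emits 30 × 11553 = 346590.
Difference = 346590/1001 frames (≈ 346.2438); B is ahead of A.

346590/1001 frames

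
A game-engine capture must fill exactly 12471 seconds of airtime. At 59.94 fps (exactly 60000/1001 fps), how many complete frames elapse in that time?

Frames = 12471 × 60000/1001 = 748260000/1001 ≈ 747512.4875.
Complete frames: 747512.

747512 frames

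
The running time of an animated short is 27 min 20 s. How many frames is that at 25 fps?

41000 frames

27 min 20 s = 1640 s.
Frames = 1640 × 25 = 41000.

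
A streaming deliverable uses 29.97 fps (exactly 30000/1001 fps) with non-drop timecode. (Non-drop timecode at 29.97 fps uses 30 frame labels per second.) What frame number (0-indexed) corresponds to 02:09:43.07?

Total seconds to the label: (2 × 3600 + 9 × 60 + 43) = 7783.
Frame index = 7783 × 30 + 7 = 233497.

233497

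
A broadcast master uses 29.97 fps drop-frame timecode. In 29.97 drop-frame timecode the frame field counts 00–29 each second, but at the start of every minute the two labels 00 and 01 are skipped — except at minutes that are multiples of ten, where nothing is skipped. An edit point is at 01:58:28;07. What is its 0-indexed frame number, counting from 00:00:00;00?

213033

Complete 10-minute blocks: 11, each 17982 frames → 197802.
Remaining 8 whole minutes in the current block: 1800 + 7 × 1798 = 14386 frames.
Within the current minute: 28 × 30 + 7 − 2 = 845 (labels ;00/;01 skipped at this minute). Total = 197802 + 14386 + 845 = 213033.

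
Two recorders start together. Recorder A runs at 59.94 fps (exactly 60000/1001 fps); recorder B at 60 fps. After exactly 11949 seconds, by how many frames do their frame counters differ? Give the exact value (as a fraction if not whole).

102420/143 frames

A emits 60000/1001 × 11949 = 102420000/143 frames; B emits 60 × 11949 = 716940.
Difference = 102420/143 frames (≈ 716.2238); B is ahead of A.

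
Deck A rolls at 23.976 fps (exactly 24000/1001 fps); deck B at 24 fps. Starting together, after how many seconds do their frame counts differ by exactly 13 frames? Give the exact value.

The gap grows by |24 − 24000/1001| = 24/1001 frames per second.
Time for a 13-frame gap: 13 ÷ (24/1001) = 13013/24 s.

13013/24 seconds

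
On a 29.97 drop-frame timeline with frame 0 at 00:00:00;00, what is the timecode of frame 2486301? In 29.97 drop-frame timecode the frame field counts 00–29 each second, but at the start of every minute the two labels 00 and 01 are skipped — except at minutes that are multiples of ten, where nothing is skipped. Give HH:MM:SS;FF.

23:02:39;19

Ten DF minutes hold 17982 frames, so frame 2486301 lies in block 138 (frames 2481516–2499497) with 4785 frames into that block.
The block's first minute is 1800 frames and the rest 1798 each; 4785 frames reaches minute 2, so 138 × 18 + 2 × 2 = 2488 labels have been skipped so far.
Adding those back, label number 2486301 + 2488 = 2488789 at 30 labels/s is 82959 s + 19 f = 23 h 2 min 39 s frame 19, i.e. 23:02:39;19.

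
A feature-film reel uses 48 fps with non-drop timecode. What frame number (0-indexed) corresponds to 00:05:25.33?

frame 15633

Total seconds to the label: (0 × 3600 + 5 × 60 + 25) = 325.
Frame index = 325 × 48 + 33 = 15633.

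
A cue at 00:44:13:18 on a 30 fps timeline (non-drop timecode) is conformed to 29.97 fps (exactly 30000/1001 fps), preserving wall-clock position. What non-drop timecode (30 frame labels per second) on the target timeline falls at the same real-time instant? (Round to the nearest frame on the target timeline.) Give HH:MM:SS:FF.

00:44:10:28

Source frame index: (0×3600 + 44×60 + 13) × 30 + 18 = 79608.
Real time: 79608 / (30) = 13268/5 s.
Target frame: (13268/5) × (30000/1001) = 79608000/1001 ≈ 79528.472 → 79528.
At 30 labels/s: frame 79528 → 00:44:10:28.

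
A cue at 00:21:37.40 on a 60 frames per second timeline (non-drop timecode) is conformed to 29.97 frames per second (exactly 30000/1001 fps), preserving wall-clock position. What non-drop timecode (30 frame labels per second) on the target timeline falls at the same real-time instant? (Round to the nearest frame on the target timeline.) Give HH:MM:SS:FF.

Source frame index: (0×3600 + 21×60 + 37) × 60 + 40 = 77860.
Real time: 77860 / (60) = 3893/3 s.
Target frame: (3893/3) × (30000/1001) = 38930000/1001 ≈ 38891.109 → 38891.
At 30 labels/s: frame 38891 → 00:21:36:11.

00:21:36:11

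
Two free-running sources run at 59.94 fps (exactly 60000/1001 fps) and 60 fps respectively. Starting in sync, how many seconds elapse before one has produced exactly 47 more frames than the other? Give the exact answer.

47047/60 seconds

The gap grows by |60 − 60000/1001| = 60/1001 frames per second.
Time for a 47-frame gap: 47 ÷ (60/1001) = 47047/60 s.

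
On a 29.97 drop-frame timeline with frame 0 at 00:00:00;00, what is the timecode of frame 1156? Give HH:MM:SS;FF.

00:00:38;16

Ten DF minutes hold 17982 frames, so frame 1156 lies in block 0 (frames 0–17981) with 1156 frames into that block.
The block's first minute is 1800 frames and the rest 1798 each; 1156 frames reaches minute 0, so 0 × 18 + 0 × 2 = 0 labels have been skipped so far.
Adding those back, label number 1156 + 0 = 1156 at 30 labels/s is 38 s + 16 f = 0 h 0 min 38 s frame 16, i.e. 00:00:38;16.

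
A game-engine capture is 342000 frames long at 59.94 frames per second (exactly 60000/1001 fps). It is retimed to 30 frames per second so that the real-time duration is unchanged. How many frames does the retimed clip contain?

Target frames = source frames × (target rate / source rate) = 342000 × (30)/(60000/1001) = 342000 × 1001/2000 = 171171.

171171 frames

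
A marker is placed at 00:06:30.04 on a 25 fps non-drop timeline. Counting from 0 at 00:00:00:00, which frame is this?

9754

Total seconds to the label: (0 × 3600 + 6 × 60 + 30) = 390.
Frame index = 390 × 25 + 4 = 9754.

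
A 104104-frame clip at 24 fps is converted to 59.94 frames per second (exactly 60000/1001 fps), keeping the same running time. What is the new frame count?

260000 frames

Target frames = source frames × (target rate / source rate) = 104104 × (60000/1001)/(24) = 104104 × 2500/1001 = 260000.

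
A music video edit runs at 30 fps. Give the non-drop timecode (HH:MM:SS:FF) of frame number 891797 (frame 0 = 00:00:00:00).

891797 ÷ 30 = 29726 full seconds, remainder 17 frames.
29726 s = 8 h 15 min 26 s.
Timecode: 08:15:26:17.

08:15:26:17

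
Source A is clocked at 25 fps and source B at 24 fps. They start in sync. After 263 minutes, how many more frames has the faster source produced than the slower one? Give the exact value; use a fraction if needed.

263 min = 15780 s.
A emits 25 × 15780 = 394500 frames; B emits 24 × 15780 = 378720.
Difference = 15780 frames; B is behind A.

15780 frames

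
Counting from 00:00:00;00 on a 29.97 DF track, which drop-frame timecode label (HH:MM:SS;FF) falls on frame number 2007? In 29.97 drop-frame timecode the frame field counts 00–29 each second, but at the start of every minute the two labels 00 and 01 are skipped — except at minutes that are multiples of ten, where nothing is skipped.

00:01:06;29

Ten DF minutes hold 17982 frames, so frame 2007 lies in block 0 (frames 0–17981) with 2007 frames into that block.
The block's first minute is 1800 frames and the rest 1798 each; 2007 frames reaches minute 1, so 0 × 18 + 1 × 2 = 2 labels have been skipped so far.
Adding those back, label number 2007 + 2 = 2009 at 30 labels/s is 66 s + 29 f = 0 h 1 min 6 s frame 29, i.e. 00:01:06;29.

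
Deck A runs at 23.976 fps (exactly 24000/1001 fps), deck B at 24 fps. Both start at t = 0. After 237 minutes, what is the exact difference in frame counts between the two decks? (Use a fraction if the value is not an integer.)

237 min = 14220 s.
A emits 24000/1001 × 14220 = 341280000/1001 frames; B emits 24 × 14220 = 341280.
Difference = 341280/1001 frames (≈ 340.9391); B is ahead of A.

341280/1001 frames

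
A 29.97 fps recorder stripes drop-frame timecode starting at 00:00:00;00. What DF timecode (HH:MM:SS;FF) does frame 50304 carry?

Each 10-minute DF block holds 10 × 60 × 30 − 9 × 2 = 17982 frames. 50304 ÷ 17982 → 2 full blocks, remainder 14340.
Within the partial block the first minute is 1800 frames and each further minute 1798, so 7 further minute boundaries passed. Total skipped labels = 18 × 2 + 2 × 7 = 50.
Non-drop label index = 50304 + 50 = 50354; at 30 labels/s that is 00:27:58:14, i.e. DF 00:27:58;14.

00:27:58;14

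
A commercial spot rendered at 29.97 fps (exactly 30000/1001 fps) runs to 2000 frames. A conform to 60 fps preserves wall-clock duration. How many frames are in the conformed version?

4004 frames

Target frames = source frames × (target rate / source rate) = 2000 × (60)/(30000/1001) = 2000 × 1001/500 = 4004.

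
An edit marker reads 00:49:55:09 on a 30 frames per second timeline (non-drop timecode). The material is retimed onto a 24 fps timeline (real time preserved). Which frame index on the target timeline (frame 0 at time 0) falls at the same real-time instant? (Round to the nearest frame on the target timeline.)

frame 71887

Source frame index: (0×3600 + 49×60 + 55) × 30 + 9 = 89859.
Real time: 89859 / (30) = 29953/10 s.
Target frame: (29953/10) × (24) = 359436/5 ≈ 71887.200 → 71887.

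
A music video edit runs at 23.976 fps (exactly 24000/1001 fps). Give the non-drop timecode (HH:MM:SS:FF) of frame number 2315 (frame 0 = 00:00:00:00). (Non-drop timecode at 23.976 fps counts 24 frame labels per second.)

2315 ÷ 24 = 96 full seconds, remainder 11 frames.
96 s = 0 h 1 min 36 s.
Timecode: 00:01:36:11.

00:01:36:11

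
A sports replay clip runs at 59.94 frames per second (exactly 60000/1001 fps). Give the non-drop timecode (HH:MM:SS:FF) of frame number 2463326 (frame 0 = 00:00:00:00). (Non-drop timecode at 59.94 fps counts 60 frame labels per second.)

2463326 ÷ 60 = 41055 full seconds, remainder 26 frames.
41055 s = 11 h 24 min 15 s.
Timecode: 11:24:15:26.

11:24:15:26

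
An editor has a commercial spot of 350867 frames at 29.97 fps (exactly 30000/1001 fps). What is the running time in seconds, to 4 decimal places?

Running time = 350867 × 1001/30000 = 351217867/30000 s ≈ 11707.2622 s.

11707.2622 seconds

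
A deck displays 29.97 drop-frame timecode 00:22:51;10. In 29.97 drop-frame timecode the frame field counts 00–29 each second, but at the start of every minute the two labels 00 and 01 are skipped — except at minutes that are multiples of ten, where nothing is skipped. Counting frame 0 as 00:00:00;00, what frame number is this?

41100

Complete 10-minute blocks: 2, each 17982 frames → 35964.
Remaining 2 whole minutes in the current block: 1800 + 1 × 1798 = 3598 frames.
Within the current minute: 51 × 30 + 10 − 2 = 1538 (labels ;00/;01 skipped at this minute). Total = 35964 + 3598 + 1538 = 41100.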